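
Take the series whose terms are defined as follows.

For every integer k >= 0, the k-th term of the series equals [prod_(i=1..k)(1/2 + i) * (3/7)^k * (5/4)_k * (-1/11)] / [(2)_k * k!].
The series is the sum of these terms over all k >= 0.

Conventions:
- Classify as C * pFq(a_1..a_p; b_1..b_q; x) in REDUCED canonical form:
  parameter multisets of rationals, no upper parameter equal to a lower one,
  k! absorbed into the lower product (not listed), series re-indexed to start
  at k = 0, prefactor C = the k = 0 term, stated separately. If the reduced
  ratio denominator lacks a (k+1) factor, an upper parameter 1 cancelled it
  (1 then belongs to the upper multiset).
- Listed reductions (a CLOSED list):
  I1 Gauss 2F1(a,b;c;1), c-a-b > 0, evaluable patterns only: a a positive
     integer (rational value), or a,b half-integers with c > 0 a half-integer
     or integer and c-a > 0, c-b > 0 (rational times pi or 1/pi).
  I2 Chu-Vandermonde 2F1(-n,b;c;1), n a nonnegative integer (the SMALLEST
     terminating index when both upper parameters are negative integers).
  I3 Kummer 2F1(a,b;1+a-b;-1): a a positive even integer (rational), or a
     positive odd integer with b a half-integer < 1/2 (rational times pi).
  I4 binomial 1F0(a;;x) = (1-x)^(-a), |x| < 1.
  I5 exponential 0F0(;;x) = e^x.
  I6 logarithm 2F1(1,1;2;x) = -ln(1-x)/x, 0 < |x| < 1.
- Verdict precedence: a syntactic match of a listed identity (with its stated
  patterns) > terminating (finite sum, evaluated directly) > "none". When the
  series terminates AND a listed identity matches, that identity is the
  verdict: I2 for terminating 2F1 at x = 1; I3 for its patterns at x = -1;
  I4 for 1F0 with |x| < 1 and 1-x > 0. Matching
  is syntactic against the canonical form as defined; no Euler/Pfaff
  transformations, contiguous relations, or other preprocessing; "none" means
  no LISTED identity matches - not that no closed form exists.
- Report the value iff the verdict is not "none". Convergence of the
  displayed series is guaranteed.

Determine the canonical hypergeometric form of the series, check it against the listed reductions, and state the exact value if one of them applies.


With C = -1/11: the canonical form is 2F1(5/4, 3/2; 2; 3/7). Verdict: none. A 2F1 with upper {5/4, 3/2} fits none of I1-I6 at x = 3/7; the sum runs forever.

The tell: with t_0 = -1/11, the running product (prefactor -1/11) telescopes to a rising factorial.
Ratio: r(k) = (3/7) * (k+5/4) (k+3/2) / [(k+2) (k+1)] - rational in k. x = (3/7); t_0 = -1/11; negate the roots.


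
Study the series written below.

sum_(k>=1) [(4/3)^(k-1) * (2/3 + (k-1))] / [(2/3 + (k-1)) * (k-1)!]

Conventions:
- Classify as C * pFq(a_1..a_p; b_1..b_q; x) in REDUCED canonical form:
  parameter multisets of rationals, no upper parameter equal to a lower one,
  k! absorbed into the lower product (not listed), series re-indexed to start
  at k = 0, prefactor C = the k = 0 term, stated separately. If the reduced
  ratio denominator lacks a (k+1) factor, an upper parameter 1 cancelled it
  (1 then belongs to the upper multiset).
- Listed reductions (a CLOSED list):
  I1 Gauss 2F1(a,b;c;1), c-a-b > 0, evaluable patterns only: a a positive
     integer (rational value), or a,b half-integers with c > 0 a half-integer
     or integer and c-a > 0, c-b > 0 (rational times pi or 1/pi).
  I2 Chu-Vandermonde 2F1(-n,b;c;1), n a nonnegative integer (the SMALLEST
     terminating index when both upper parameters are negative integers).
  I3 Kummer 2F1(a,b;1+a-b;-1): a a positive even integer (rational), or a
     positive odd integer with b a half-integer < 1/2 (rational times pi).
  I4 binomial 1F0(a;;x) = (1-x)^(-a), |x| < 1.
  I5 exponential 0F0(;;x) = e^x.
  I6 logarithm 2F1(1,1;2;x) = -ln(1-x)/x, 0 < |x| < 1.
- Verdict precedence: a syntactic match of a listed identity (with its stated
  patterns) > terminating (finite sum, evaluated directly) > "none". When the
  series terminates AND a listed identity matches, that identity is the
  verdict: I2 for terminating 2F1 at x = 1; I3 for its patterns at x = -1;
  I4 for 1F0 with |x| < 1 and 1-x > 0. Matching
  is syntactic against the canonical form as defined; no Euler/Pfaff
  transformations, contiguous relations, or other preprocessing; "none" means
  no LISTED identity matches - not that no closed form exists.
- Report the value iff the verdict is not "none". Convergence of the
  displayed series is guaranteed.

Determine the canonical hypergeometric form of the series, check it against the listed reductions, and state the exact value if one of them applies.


Classification (C = 1): 0F0 with upper {-}, lower {-}, argument x = 4/3. Verdict: exponential (I5) fires (the 0F0 exponential series at x = 4/3). Exact value: e^(4/3).

Structural cue: x = (4/3) and the factor k + 2/3 cancels (top and bottom), leaving prefactor 1.
Step ratio: r(k) = (4/3) * 1 / [(k+1)] - rational; roots negated = parameters, x = (4/3), C = 1.


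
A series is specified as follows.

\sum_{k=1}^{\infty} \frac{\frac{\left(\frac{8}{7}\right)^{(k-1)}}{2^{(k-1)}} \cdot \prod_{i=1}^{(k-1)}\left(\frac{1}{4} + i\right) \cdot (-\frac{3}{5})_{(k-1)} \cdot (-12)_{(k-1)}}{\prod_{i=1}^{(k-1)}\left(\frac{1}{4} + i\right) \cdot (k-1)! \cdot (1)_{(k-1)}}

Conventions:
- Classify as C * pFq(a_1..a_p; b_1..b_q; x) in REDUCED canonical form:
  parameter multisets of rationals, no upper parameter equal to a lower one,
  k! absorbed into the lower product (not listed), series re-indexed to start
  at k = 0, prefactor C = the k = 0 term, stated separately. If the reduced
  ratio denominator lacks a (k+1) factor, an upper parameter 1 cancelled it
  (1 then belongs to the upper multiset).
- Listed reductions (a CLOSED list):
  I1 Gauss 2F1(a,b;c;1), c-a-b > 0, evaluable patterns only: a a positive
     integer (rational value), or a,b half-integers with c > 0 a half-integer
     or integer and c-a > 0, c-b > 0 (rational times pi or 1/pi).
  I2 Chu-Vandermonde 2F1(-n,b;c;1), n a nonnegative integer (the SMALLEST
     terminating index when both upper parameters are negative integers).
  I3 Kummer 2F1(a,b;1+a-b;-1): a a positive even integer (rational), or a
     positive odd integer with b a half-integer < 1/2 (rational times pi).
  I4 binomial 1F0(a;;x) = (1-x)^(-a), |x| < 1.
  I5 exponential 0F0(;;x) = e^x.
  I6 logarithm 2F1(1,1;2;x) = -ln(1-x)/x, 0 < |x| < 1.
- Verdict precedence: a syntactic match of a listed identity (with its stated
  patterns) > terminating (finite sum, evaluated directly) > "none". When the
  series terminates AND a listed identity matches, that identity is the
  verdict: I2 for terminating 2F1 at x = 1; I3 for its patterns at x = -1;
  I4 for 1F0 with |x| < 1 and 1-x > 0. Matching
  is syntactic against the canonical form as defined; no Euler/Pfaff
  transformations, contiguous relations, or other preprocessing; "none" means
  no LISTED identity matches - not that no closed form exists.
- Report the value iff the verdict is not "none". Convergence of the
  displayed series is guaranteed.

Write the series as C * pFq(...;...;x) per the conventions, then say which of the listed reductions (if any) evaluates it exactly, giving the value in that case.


At argument \frac{4}{7}: a 2F1 with upper {-12, -\frac{3}{5}}, lower {1}, scaled by C = 1. Verdict: terminating - the sum ends at index 12 because -12 is a negative integer; exact evaluation follows. Sum: \frac{45536498513513630367}{12068644671630859375}.

First insight: x = \frac{4}{7} and the running product (prefactor 1) telescopes to a rising factorial.
Ratio: r(k) = \frac{4}{7} * (k-12) (k-\frac{3}{5}) / [(k+1) (k+1)] - rational in k. x = \frac{4}{7}; t_0 = 1; negate the roots.


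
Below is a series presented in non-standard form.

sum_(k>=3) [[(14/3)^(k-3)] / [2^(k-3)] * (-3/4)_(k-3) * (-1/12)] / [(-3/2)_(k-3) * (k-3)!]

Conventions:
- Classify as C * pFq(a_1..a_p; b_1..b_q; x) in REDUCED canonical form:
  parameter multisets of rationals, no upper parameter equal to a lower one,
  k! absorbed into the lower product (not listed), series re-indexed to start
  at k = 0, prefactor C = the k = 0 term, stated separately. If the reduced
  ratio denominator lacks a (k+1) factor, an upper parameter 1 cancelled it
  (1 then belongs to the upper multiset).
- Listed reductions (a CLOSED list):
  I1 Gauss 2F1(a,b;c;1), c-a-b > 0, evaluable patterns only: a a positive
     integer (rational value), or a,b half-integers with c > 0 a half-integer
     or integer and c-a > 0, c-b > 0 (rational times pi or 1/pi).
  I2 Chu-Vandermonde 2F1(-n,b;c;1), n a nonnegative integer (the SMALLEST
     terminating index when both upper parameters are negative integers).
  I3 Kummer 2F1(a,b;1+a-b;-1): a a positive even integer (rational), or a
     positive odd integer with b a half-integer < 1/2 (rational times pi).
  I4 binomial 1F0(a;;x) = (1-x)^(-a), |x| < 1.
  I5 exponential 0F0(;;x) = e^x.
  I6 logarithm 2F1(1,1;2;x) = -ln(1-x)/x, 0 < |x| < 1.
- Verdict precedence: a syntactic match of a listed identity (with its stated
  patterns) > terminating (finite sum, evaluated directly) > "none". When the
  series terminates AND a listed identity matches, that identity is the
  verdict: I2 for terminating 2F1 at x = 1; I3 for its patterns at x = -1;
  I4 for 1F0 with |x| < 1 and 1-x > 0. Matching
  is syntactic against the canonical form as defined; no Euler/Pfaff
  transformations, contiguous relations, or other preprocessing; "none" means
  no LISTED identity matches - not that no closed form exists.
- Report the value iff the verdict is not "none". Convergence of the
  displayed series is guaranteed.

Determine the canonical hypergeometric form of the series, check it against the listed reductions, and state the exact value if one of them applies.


The tell: t_0 being -1/12, the two k-th powers (prefactor -1/12) combine into one argument.
Adjacent-term ratio: r(k) = (7/3) * (k-3/4) / [(k-3/2) (k+1)] ; factor over Q: parameters, x = (7/3), and C = -1/12.

At argument 7/3: a 1F1 with upper {-3/4}, lower {-3/2}, scaled by C = -1/12. Verdict: no listed reduction: x = 7/3 and upper {-3/4} fail every I1-I6 pattern.


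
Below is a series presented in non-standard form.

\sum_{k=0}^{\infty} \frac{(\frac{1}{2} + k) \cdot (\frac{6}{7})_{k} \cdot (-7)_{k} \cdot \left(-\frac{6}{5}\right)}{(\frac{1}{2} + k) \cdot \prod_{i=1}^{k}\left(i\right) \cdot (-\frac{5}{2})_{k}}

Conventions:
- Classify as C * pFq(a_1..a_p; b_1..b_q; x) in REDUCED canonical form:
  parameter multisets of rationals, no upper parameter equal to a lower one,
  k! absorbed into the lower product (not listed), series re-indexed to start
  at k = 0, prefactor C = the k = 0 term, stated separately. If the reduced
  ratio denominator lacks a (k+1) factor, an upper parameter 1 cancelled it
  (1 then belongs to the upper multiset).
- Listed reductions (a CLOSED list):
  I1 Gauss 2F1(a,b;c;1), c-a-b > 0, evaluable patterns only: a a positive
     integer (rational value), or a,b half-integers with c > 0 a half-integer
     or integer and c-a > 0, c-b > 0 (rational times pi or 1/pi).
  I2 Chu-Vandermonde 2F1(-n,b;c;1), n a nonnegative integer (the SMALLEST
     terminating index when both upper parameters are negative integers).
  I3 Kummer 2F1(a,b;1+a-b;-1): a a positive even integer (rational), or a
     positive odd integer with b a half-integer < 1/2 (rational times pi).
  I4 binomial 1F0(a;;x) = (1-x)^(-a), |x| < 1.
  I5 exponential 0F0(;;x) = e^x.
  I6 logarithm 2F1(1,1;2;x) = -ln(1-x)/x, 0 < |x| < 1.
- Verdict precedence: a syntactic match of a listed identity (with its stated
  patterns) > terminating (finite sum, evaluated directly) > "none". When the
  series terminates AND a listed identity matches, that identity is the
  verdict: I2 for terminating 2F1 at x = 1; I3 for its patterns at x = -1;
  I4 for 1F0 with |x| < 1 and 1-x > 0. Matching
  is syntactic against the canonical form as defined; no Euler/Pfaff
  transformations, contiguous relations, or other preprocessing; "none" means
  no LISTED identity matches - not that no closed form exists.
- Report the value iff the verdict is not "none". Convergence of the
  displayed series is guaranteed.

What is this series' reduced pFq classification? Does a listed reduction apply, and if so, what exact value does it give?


This is -\frac{6}{5} * 2F1(-7, \frac{6}{7}; -\frac{5}{2}; 1) in reduced canonical form. Verdict: Chu-Vandermonde (I2) fires (terminating 2F1 at x = 1 with n = 7, b = 6/7, c = -\frac{5}{2}). Value: \frac{150468714}{144120025}.

The tell: from the first term -\frac{6}{5}: k + 1/2 divides numerator and denominator alike; prefactor -6/5 after cancelling.
Ratio: r(k) = 1 * (k-7) (k+\frac{6}{7}) / [(k-\frac{5}{2}) (k+1)] ; factor over Q: parameters, x = 1, and C = -\frac{6}{5}.


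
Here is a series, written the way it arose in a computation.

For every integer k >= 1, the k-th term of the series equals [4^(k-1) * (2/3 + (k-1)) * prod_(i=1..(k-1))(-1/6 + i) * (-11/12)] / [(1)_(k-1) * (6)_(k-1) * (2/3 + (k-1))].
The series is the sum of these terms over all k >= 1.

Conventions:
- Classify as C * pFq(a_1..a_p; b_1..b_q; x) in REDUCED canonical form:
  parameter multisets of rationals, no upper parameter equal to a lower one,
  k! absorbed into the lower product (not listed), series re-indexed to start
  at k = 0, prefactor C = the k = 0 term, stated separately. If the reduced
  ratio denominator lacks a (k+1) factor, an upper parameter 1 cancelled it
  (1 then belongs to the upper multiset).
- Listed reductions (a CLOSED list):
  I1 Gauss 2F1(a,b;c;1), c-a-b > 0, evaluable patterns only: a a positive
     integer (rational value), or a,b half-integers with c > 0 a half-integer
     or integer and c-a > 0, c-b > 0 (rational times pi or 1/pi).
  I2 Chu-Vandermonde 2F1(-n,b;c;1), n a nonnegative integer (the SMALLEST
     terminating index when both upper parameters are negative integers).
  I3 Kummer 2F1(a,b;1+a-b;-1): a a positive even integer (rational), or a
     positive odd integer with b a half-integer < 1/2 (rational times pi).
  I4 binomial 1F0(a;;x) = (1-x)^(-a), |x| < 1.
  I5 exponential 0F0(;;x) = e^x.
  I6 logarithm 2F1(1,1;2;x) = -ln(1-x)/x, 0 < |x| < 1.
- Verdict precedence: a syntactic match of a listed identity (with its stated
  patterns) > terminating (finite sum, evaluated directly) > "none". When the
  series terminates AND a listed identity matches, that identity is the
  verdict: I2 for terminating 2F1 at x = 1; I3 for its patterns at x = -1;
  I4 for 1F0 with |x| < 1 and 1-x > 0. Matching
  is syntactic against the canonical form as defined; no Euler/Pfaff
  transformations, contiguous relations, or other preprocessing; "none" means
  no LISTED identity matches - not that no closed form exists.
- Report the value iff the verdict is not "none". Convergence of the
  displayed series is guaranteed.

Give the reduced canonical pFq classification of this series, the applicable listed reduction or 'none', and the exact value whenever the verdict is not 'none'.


Classification (C = -11/12): 1F1 with upper {5/6}, lower {6}, argument x = 4. Verdict: none (x = 4): each listed identity misses the multisets {5/6} ; {6}.

The tell: from the first term -11/12: (1)_k (C = -11/12, x = 4) is k! itself.
Term ratio: r(k) = 4 * (k+5/6) / [(k+6) (k+1)] - poly over poly, x = 4 from leading terms; C = -11/12 at k = 0.


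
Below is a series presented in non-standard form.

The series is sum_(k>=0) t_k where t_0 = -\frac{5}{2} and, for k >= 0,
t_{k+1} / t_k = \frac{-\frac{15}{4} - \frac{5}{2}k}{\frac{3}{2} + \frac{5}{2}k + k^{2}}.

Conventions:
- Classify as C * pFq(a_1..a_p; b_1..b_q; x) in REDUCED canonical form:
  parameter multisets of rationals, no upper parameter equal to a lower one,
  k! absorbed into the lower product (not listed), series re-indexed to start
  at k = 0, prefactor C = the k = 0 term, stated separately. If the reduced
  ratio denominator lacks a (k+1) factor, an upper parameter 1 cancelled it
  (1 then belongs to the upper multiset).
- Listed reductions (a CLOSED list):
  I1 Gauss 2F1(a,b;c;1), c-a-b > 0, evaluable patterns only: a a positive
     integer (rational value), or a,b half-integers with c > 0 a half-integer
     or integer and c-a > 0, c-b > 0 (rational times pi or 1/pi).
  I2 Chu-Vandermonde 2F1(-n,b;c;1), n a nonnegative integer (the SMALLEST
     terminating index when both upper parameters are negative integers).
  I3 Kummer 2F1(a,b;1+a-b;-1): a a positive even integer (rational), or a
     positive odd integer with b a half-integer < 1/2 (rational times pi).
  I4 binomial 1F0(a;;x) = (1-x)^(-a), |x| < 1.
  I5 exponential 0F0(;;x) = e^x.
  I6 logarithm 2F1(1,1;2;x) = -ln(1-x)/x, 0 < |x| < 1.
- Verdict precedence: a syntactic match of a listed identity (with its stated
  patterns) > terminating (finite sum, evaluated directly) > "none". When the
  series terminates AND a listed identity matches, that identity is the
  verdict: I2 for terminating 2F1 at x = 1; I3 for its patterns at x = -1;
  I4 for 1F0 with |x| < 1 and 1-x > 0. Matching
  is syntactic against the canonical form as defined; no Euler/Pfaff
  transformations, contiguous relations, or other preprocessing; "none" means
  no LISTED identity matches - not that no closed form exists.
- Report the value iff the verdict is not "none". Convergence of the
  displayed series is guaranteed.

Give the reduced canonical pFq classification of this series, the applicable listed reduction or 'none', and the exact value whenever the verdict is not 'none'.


This is -\frac{5}{2} * 0F0(-; -; -\frac{5}{2}) in reduced canonical form. Verdict: exponential (I5) matches (the 0F0 exponential series at x = -\frac{5}{2}). Exact value: \left(-\frac{5}{2}\right) \cdot e^{-\frac{5}{2}}.

First insight: t_0 = -\frac{5}{2} here, and cancel k + 3/2 from the displayed ratio first; then C = -5/2, x = -5/2.
Step ratio: r(k) = -\frac{5}{2} * 1 / [(k+1)] - poly over poly, x = -\frac{5}{2} from leading terms; C = -\frac{5}{2} at k = 0.


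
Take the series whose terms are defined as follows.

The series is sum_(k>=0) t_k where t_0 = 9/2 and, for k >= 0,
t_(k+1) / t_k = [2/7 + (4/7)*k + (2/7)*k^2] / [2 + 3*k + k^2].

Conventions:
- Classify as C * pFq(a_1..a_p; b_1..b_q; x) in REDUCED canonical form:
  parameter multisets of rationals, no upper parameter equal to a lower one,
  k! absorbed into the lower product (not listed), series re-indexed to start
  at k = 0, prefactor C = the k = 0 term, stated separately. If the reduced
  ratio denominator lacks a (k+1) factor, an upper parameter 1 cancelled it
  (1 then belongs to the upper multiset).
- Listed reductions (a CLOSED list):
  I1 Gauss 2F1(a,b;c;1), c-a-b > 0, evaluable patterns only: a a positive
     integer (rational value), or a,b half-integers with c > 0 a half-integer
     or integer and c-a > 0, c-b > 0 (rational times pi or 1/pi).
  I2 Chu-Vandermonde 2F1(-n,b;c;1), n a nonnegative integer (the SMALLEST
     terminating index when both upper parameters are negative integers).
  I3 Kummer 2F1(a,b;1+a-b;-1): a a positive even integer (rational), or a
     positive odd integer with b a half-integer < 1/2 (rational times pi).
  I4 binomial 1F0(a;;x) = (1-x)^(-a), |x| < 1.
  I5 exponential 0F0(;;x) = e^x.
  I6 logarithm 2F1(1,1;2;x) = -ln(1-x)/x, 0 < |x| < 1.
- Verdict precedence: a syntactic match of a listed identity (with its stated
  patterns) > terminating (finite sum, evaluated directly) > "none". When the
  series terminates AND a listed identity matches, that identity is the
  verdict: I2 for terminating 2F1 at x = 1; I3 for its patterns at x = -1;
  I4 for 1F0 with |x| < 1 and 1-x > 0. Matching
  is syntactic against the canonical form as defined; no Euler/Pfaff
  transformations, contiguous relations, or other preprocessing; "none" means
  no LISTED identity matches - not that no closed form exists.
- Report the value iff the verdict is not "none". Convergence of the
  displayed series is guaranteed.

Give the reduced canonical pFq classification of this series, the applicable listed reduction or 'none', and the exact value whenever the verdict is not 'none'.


Classification (C = 9/2): 2F1 with upper {1, 1}, lower {2}, argument x = 2/7. Verdict (x = 2/7): the I6 logarithm reduction applies (the logarithm: parameters (1,1;2), x = 2/7). Its exact value is (-63/4) * ln(5/7).

Key observation: t_0 being 9/2, factor the ratio over Q (C = 9/2, x = 2/7): negated roots = parameters.
Consecutive-term ratio: r(k) = (2/7) * (k+1) (k+1) / [(k+2) (k+1)] - poly over poly, x = (2/7) from leading terms; C = 9/2 at k = 0.


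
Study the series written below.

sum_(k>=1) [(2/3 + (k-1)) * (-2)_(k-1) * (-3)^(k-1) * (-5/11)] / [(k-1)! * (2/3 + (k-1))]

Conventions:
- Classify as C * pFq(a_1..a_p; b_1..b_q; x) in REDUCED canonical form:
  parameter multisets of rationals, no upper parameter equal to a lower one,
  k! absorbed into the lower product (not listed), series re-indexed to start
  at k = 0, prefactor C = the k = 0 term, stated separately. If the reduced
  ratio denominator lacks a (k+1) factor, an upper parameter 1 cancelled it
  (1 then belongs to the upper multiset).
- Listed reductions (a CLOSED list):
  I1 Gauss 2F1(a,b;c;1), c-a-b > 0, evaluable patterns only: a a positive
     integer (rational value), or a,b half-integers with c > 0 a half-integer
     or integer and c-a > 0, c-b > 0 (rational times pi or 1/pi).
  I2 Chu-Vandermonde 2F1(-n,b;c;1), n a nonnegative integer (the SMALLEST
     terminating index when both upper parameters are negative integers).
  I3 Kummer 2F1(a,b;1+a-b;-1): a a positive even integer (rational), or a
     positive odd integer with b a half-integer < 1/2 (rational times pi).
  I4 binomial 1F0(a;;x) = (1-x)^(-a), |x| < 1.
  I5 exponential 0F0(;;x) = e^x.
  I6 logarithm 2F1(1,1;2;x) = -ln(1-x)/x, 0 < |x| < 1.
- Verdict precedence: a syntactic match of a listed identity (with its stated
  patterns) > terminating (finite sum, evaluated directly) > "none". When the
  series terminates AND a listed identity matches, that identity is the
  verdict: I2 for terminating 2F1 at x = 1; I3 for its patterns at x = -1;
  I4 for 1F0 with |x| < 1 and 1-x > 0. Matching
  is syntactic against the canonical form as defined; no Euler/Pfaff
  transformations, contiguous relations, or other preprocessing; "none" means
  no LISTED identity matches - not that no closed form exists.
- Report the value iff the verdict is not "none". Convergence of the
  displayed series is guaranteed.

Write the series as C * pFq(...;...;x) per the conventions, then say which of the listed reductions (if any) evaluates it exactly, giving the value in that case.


This is -5/11 * 1F0(-2; -; -3) in reduced canonical form. Verdict: terminating - upper parameter -2 makes this a finite sum (last index 2), evaluated exactly. Its exact value is -80/11.

The tell: with t_0 = -5/11, striking the common factor k + 2/3 reduces the term (prefactor -5/11).
Term ratio: r(k) = (-3) * (k-2) / [(k+1)] - poly over poly, x = (-3) from leading terms; C = -5/11 at k = 0.


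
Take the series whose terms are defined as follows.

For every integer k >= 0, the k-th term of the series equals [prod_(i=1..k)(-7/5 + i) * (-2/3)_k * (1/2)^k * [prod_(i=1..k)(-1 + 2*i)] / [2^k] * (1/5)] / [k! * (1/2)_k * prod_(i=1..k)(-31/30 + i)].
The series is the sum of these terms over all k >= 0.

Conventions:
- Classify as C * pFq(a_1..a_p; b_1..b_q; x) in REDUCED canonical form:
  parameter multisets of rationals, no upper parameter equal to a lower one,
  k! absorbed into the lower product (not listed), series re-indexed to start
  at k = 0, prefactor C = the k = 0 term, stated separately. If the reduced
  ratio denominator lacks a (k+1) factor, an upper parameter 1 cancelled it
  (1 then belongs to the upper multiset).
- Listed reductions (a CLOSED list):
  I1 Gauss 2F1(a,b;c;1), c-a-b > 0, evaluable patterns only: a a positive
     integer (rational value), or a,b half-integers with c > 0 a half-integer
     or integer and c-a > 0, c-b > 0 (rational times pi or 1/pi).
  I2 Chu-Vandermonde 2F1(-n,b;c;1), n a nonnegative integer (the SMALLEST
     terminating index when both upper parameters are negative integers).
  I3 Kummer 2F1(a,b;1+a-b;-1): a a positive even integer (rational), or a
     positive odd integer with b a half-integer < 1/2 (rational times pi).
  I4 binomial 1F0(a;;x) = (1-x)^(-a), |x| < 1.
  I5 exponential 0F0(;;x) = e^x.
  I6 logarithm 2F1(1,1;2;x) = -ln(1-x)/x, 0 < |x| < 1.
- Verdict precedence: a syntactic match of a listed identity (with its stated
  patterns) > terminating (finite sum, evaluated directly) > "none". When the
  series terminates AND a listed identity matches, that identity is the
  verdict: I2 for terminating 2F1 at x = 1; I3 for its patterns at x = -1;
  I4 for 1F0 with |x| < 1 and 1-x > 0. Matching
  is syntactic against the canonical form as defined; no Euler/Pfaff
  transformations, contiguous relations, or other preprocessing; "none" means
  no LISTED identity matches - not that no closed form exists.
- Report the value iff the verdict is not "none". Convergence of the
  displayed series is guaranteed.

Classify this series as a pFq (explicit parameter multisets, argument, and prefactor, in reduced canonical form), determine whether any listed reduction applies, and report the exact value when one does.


At argument 1/2: a 2F1 with upper {-2/3, -2/5}, lower {-1/30}, scaled by C = 1/5. Verdict: none (x = 1/2): each listed identity misses the multisets {-2/3, -2/5} ; {-1/30}.

First insight: t_0 = 1/5 here, and the lower running product (C = 1/5, x = 1/2) is a rising factorial.
Consecutive-term ratio: r(k) = (1/2) * (k-2/3) (k-2/5) / [(k-1/30) (k+1)] - rational in k. x = (1/2); t_0 = 1/5; negate the roots.


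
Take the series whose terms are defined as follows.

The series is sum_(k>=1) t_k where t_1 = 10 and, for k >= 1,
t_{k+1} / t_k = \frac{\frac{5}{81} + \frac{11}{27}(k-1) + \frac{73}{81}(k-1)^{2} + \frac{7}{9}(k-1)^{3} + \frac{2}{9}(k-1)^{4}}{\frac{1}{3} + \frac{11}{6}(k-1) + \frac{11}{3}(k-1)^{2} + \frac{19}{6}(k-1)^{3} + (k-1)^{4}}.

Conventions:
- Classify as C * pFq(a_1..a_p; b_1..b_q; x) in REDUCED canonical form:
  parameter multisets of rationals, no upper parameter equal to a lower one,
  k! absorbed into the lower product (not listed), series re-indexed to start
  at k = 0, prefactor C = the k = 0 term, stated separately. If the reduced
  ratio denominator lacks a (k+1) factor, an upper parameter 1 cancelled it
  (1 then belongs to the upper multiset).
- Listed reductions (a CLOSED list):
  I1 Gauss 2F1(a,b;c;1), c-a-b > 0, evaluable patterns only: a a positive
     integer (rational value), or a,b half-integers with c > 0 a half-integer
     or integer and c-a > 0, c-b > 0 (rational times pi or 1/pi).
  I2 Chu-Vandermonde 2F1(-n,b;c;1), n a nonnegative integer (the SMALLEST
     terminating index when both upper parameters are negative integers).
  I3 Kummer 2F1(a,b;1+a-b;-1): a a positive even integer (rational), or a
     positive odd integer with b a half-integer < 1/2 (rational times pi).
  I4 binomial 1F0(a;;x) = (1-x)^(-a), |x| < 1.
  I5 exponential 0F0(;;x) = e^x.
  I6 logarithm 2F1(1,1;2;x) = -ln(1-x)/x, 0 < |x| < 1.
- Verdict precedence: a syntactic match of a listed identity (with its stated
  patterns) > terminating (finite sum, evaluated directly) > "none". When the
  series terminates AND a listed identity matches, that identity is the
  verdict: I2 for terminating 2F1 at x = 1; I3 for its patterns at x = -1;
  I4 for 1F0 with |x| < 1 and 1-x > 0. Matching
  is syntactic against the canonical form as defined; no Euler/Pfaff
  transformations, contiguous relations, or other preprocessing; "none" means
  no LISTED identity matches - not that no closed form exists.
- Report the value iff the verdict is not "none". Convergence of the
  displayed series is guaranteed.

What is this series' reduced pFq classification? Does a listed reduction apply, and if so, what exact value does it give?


Canonical form: C = 10 times 2F1 with upper {\frac{1}{3}, \frac{5}{3}}, lower {\frac{2}{3}}, x = \frac{2}{9}. Verdict: none here - no I1-I6 shape fits x = \frac{2}{9} with lower {\frac{2}{3}}.

Key step: with t_0 = 10, cancel k + 1/2 from the displayed ratio first; then C = 10.
Consecutive-term ratio: r(k) = \frac{2}{9} * (k+\frac{1}{3}) (k+\frac{5}{3}) / [(k+\frac{2}{3}) (k+1)] - rational in k. x = \frac{2}{9}; t_0 = 10; negate the roots.


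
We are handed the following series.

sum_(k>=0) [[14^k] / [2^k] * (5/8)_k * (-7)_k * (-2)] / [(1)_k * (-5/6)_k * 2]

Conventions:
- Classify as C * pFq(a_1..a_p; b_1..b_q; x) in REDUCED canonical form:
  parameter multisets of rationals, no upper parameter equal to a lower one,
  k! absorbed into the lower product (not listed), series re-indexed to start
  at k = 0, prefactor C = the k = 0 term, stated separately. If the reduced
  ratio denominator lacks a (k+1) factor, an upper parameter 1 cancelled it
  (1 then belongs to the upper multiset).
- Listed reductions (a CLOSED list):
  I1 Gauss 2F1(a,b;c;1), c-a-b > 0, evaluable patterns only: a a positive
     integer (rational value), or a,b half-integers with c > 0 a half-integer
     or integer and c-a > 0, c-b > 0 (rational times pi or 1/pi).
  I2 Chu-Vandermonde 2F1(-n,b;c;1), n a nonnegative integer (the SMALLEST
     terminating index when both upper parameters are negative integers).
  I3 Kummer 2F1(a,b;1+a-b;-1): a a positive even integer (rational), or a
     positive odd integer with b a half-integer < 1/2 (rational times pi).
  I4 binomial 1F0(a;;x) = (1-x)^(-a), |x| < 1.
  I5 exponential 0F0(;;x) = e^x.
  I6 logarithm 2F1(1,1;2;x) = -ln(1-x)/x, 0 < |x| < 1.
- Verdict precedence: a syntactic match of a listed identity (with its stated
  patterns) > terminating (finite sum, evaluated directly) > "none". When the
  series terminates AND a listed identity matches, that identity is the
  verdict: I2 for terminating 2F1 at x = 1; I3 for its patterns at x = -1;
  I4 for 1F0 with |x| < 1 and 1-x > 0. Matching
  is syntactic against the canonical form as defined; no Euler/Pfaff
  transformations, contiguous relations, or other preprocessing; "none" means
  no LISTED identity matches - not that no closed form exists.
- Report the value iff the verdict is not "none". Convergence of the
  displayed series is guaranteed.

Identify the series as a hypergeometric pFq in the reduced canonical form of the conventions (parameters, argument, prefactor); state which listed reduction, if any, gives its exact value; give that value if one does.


Classification (C = -1): 2F1 with upper {-7, 5/8}, lower {-5/6}, argument x = 7. Verdict: terminating at k = 7: the factor (-7)_k kills every later term; summing the 8 survivors is exact. Sum: -238198513564099/9650176.

Key step: x = 7 and (1)_k (prefactor -1) is k! itself.
Ratio: r(k) = 7 * (k-7) (k+5/8) / [(k-5/6) (k+1)] - poly over poly, x = 7 from leading terms; C = -1 at k = 0.


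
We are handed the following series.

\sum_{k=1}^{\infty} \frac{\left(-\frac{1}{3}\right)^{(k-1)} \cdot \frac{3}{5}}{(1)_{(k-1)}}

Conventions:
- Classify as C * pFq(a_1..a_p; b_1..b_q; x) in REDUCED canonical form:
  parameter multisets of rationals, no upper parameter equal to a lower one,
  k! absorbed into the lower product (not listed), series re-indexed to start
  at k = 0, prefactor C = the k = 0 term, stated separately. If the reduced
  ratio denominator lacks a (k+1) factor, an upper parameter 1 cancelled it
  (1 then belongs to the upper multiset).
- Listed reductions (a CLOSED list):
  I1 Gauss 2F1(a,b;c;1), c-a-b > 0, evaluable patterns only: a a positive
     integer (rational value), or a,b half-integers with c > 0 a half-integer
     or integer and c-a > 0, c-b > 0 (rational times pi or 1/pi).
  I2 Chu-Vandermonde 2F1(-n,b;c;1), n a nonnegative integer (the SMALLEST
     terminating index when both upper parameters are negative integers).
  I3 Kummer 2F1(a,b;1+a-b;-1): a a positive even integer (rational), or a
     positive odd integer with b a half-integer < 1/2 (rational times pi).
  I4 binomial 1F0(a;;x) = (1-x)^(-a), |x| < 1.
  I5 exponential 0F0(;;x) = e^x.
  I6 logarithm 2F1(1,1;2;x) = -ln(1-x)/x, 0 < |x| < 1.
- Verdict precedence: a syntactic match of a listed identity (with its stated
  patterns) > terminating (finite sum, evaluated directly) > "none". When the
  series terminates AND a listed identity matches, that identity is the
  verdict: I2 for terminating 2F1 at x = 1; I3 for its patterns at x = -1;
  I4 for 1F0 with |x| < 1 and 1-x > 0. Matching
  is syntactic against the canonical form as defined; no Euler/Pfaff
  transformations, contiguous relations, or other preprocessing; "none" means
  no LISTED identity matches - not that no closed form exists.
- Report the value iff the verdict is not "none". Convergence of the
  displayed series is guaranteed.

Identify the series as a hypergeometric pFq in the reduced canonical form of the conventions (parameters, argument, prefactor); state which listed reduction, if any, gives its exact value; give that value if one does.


This is \frac{3}{5} * 0F0(-; -; -\frac{1}{3}) in reduced canonical form. Verdict: the I5 exponential reduction applies (the 0F0 exponential series at x = -\frac{1}{3}). Value: \frac{3}{5} \cdot e^{-\frac{1}{3}}.

Key step: x = -\frac{1}{3} and (1)_k (C = 3/5) is k! itself.
Adjacent-term ratio: r(k) = -\frac{1}{3} * 1 / [(k+1)] - rational in k, leading ratio -\frac{1}{3}; with t_0 = \frac{3}{5}, classification follows.


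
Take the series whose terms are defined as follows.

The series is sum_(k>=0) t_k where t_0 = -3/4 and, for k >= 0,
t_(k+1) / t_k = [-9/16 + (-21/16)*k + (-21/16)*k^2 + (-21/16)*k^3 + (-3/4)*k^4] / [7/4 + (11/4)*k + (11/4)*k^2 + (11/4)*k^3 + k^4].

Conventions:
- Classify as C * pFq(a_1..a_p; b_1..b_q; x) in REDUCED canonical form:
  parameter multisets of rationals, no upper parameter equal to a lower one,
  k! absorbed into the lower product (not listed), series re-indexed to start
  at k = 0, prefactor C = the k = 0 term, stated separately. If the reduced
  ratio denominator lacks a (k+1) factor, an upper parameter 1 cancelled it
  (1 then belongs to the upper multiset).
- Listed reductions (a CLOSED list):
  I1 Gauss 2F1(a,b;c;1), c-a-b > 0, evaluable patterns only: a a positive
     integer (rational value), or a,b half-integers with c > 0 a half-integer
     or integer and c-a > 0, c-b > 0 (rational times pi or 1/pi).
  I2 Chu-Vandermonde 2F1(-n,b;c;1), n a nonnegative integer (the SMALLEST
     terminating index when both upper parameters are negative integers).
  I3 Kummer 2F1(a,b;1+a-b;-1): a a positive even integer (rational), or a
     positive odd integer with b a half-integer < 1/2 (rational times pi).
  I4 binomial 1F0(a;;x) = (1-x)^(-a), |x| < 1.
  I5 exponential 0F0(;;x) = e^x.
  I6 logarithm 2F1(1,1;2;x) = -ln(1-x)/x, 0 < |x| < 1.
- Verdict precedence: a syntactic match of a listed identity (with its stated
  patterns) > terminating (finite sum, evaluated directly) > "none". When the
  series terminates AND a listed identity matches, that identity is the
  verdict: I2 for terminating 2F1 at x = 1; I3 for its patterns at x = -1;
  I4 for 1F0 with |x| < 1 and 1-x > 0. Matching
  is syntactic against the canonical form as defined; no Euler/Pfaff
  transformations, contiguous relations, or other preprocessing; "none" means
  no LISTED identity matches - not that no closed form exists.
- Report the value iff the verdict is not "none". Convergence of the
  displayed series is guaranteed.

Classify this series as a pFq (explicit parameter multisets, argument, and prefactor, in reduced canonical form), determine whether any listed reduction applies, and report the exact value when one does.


Prefactor -3/4, argument -3/4: 2F1 with upper {3/4, 1} over lower {7/4}. Verdict: none - this 2F1 at x = -3/4 matches no listed pattern, and upper {3/4, 1} holds no stopper.

Structural cue: t_0 = -3/4 here, and factor the ratio over Q (C = -3/4): negated roots = parameters.
Term ratio: r(k) = (-3/4) * (k+3/4) (k+1) / [(k+7/4) (k+1)] ; factor over Q: parameters, x = (-3/4), and C = -3/4.


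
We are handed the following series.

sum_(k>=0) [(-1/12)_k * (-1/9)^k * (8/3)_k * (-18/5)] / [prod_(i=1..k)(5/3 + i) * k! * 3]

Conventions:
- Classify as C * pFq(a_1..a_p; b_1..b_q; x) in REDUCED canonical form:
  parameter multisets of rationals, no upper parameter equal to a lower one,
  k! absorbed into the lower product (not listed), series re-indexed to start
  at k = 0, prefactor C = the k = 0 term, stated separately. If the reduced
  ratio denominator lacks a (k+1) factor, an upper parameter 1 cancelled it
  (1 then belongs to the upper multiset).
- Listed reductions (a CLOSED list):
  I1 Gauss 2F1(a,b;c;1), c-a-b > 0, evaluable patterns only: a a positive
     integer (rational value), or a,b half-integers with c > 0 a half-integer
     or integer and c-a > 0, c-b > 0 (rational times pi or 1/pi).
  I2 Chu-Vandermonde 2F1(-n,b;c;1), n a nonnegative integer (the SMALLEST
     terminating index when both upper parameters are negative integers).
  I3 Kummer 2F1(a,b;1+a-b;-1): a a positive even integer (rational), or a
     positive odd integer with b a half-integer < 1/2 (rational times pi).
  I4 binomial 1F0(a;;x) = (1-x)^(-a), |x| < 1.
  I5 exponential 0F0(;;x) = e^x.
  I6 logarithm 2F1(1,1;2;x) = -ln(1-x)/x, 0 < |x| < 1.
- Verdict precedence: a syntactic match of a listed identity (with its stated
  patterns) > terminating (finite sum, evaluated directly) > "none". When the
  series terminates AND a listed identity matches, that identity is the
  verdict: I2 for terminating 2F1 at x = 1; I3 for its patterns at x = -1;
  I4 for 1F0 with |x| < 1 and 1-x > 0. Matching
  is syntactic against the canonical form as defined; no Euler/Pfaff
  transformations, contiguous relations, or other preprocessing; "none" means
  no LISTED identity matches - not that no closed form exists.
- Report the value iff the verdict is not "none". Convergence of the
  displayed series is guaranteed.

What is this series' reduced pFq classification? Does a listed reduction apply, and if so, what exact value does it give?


The tell: t_0 being -6/5, the parameter 8/3 appears in both the upper and lower lists and cancels.
Term ratio: r(k) = (-1/9) * (k-1/12) / [(k+1)] ; factor over Q: parameters, x = (-1/9), and C = -6/5.

This is -6/5 * 1F0(-1/12; -; -1/9) in reduced canonical form. Verdict (x = -1/9): the I4 binomial reduction applies (the 1F0 binomial series: exponent 1/12, x = -1/9). Its exact value is (-6/5) * (10/9)^(1/12).


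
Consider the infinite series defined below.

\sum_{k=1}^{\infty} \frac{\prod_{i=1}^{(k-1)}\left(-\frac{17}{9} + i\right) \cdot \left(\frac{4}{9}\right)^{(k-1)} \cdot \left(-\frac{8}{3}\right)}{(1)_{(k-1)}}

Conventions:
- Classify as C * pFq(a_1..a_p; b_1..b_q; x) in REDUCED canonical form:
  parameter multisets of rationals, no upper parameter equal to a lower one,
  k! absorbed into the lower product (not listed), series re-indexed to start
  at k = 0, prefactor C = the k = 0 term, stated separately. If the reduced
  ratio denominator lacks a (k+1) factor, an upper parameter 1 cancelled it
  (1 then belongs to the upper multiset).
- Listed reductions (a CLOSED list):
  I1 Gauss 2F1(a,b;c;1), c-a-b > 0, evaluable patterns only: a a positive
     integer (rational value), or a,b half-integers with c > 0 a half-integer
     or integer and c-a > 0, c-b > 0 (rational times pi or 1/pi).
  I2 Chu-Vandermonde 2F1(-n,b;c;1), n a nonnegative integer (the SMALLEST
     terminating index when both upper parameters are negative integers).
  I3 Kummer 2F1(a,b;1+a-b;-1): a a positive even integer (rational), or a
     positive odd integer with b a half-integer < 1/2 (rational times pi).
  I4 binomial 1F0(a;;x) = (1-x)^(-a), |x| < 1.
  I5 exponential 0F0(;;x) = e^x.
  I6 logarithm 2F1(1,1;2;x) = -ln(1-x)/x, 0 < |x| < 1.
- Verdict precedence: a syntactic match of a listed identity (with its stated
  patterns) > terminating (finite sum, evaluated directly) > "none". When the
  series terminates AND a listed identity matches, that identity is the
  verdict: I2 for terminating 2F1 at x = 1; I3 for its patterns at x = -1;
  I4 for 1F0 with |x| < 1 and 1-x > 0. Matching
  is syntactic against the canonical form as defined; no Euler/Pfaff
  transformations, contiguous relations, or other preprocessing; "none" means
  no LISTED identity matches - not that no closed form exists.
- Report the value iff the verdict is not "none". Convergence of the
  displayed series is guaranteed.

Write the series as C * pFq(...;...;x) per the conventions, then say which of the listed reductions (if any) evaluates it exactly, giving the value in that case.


Canonical form: C = -\frac{8}{3} times 1F0 with upper {-\frac{8}{9}}, lower {-}, x = \frac{4}{9}. Verdict: the I4 binomial reduction fires (the 1F0 binomial series: exponent 8/9, x = \frac{4}{9}). Hence: \left(-\frac{8}{3}\right) \cdot \left(\frac{5}{9}\right)^{\frac{8}{9}}.

Key observation: t_0 being -\frac{8}{3}, the running product (prefactor -8/3) telescopes to a rising factorial.
Step ratio: r(k) = \frac{4}{9} * (k-\frac{8}{9}) / [(k+1)] - rational in k. x = \frac{4}{9}; t_0 = -\frac{8}{3}; negate the roots.
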